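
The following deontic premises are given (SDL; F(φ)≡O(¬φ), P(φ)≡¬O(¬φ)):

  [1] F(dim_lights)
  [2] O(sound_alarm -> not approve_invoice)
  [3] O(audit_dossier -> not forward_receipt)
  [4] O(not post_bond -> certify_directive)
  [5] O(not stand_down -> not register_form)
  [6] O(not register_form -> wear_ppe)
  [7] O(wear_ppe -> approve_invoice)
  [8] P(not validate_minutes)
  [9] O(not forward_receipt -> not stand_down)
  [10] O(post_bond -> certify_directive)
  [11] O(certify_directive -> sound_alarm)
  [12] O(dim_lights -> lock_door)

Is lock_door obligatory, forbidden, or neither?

Premise 12 is O(dim_lights -> lock_door), but O(dim_lights) is not derivable from the premises, so it does not yield O(lock_door).
No premise or chain of K-axiom applications forces O(lock_door), and none forces O(not lock_door). So lock_door is neither obligatory nor forbidden under these norms.

Neither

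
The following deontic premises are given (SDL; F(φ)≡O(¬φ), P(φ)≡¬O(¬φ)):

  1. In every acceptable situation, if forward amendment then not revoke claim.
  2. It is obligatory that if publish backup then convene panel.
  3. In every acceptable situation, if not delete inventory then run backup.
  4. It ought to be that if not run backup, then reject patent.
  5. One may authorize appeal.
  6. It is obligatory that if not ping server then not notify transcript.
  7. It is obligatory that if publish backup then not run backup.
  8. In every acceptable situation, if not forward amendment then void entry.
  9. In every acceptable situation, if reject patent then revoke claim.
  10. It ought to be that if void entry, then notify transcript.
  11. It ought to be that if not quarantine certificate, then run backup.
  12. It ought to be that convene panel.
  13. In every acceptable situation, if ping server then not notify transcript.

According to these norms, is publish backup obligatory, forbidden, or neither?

By case analysis on ¬ping_server: premise 6 gives O(¬ping_server → ¬notify_transcript) and premise 13 gives O(ping_server → ¬notify_transcript), so O(¬notify_transcript) either way.
Premise 10, O(void_entry → notify_transcript), contraposes to O(¬notify_transcript → ¬void_entry); with O(¬notify_transcript) we get O(¬void_entry).
Premise 8, O(¬forward_amendment → void_entry), contraposes to O(¬void_entry → forward_amendment); with O(¬void_entry) we get O(forward_amendment).
Applying K to premise 1 (O(forward_amendment → ¬revoke_claim)) and O(forward_amendment) yields O(¬revoke_claim).
Premise 9, O(reject_patent → revoke_claim), contraposes to O(¬revoke_claim → ¬reject_patent); with O(¬revoke_claim) we get O(¬reject_patent).
The contrapositive of premise 4 (O(¬run_backup → reject_patent)) is O(¬reject_patent → run_backup), and O(¬reject_patent) is already established, so O(run_backup).
The contrapositive of premise 7 (O(publish_backup → ¬run_backup)) is O(run_backup → ¬publish_backup), and O(run_backup) is already established, so O(¬publish_backup).
Premises 2, 3, 5, 11, 12 do not contribute to this derivation.
Thus O(¬publish_backup), which is F(publish_backup): publish_backup is forbidden.

Forbidden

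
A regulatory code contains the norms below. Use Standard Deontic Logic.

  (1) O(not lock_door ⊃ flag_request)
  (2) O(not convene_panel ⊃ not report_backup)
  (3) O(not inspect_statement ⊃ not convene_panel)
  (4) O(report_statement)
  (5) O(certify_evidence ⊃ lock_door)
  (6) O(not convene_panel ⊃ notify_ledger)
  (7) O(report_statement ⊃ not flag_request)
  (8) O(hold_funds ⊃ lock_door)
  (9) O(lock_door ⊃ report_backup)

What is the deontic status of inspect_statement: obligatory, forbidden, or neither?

Obligatory

Premise 4 states O(report_statement) outright.
From O(report_statement) and premise 7, O(report_statement ⊃ not flag_request), we obtain O(not flag_request).
Premise 1 is O(not lock_door ⊃ flag_request); contrapositively O(not flag_request ⊃ lock_door). Since O(not flag_request) holds, K gives O(lock_door).
From O(lock_door) and premise 9, O(lock_door ⊃ report_backup), we obtain O(report_backup).
Premise 2 is O(not convene_panel ⊃ not report_backup); contrapositively O(report_backup ⊃ convene_panel). Since O(report_backup) holds, K gives O(convene_panel).
Premise 3 is O(not inspect_statement ⊃ not convene_panel); contrapositively O(convene_panel ⊃ inspect_statement). Since O(convene_panel) holds, K gives O(inspect_statement).
Premises 5, 6, 8 do not contribute to this derivation.
Hence inspect_statement is obligatory.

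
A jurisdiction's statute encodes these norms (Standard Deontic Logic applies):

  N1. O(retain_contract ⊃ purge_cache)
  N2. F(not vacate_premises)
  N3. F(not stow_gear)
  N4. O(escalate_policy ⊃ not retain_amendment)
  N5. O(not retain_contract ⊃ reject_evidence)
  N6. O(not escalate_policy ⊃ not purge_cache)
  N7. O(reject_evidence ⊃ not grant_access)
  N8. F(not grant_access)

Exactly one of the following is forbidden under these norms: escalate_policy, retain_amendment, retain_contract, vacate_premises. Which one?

retain_amendment

F(not grant_access) at premise 8 means O(grant_access).
Premise 7 is O(reject_evidence ⊃ not grant_access); contrapositively O(grant_access ⊃ not reject_evidence). Since O(grant_access) holds, K gives O(not reject_evidence).
The contrapositive of premise 5 (O(not retain_contract ⊃ reject_evidence)) is O(not reject_evidence ⊃ retain_contract), and O(not reject_evidence) is already established, so O(retain_contract).
Applying K to premise 1 (O(retain_contract ⊃ purge_cache)) and O(retain_contract) yields O(purge_cache).
The contrapositive of premise 6 (O(not escalate_policy ⊃ not purge_cache)) is O(purge_cache ⊃ escalate_policy), and O(purge_cache) is already established, so O(escalate_policy).
Premise 4 is O(escalate_policy ⊃ not retain_amendment); since O(escalate_policy), deontic closure gives O(not retain_amendment).
So O(not retain_amendment) holds, i.e. retain_amendment is forbidden. None of the other listed options is forbidden under the premises.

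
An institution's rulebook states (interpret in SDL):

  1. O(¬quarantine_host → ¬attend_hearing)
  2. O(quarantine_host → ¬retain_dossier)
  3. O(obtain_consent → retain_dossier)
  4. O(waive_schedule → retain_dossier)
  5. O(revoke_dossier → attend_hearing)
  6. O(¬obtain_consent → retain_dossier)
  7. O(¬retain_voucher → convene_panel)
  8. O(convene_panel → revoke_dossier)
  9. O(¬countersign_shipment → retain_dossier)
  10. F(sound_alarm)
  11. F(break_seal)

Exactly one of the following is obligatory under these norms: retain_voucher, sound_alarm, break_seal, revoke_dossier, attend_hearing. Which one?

retain_voucher

By case analysis on obtain_consent: premise 3 gives O(obtain_consent → retain_dossier) and premise 6 gives O(¬obtain_consent → retain_dossier), so O(retain_dossier) either way.
Premise 2 is O(quarantine_host → ¬retain_dossier); contrapositively O(retain_dossier → ¬quarantine_host). Since O(retain_dossier) holds, K gives O(¬quarantine_host).
Premise 1 is O(¬quarantine_host → ¬attend_hearing); since O(¬quarantine_host), deontic closure gives O(¬attend_hearing).
Premise 5, O(revoke_dossier → attend_hearing), contraposes to O(¬attend_hearing → ¬revoke_dossier); with O(¬attend_hearing) we get O(¬revoke_dossier).
Premise 8 is O(convene_panel → revoke_dossier); contrapositively O(¬revoke_dossier → ¬convene_panel). Since O(¬revoke_dossier) holds, K gives O(¬convene_panel).
The contrapositive of premise 7 (O(¬retain_voucher → convene_panel)) is O(¬convene_panel → retain_voucher), and O(¬convene_panel) is already established, so O(retain_voucher).
So O(retain_voucher) holds — retain_voucher is obligatory. None of the other listed options is made obligatory by any chain of premises.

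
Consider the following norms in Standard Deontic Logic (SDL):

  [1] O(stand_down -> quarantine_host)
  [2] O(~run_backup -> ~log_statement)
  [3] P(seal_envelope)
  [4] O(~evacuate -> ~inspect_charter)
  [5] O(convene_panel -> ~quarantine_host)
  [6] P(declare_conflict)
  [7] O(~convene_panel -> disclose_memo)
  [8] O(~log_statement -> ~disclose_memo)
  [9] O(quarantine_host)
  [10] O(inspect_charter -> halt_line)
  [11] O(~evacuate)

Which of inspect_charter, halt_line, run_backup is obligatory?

Premise 9 states O(quarantine_host) outright.
Premise 5 is O(convene_panel -> ~quarantine_host); contrapositively O(quarantine_host -> ~convene_panel). Since O(quarantine_host) holds, K gives O(~convene_panel).
Applying K to premise 7 (O(~convene_panel -> disclose_memo)) and O(~convene_panel) yields O(disclose_memo).
Premise 8 is O(~log_statement -> ~disclose_memo); contrapositively O(disclose_memo -> log_statement). Since O(disclose_memo) holds, K gives O(log_statement).
The contrapositive of premise 2 (O(~run_backup -> ~log_statement)) is O(log_statement -> run_backup), and O(log_statement) is already established, so O(run_backup).
So O(run_backup) holds — run_backup is obligatory. None of the other listed options is made obligatory by any chain of premises.

run_backup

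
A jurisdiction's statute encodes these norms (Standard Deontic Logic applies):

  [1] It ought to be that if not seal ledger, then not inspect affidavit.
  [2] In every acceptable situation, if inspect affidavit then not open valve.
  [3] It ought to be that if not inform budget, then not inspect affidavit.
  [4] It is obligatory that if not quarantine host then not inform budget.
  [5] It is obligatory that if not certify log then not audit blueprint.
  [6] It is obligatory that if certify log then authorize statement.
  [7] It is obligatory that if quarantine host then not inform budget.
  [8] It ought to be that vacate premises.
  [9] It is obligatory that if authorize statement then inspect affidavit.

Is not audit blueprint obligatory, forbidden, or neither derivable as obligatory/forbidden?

Obligatory

By case analysis on ¬quarantine_host: premise 4 gives O(¬quarantine_host → ¬inform_budget) and premise 7 gives O(quarantine_host → ¬inform_budget), so O(¬inform_budget) either way.
Premise 3 is O(¬inform_budget → ¬inspect_affidavit); since O(¬inform_budget), deontic closure gives O(¬inspect_affidavit).
Premise 9, O(authorize_statement → inspect_affidavit), contraposes to O(¬inspect_affidavit → ¬authorize_statement); with O(¬inspect_affidavit) we get O(¬authorize_statement).
The contrapositive of premise 6 (O(certify_log → authorize_statement)) is O(¬authorize_statement → ¬certify_log), and O(¬authorize_statement) is already established, so O(¬certify_log).
Premise 5 is O(¬certify_log → ¬audit_blueprint); since O(¬certify_log), deontic closure gives O(¬audit_blueprint).
Premises 1, 2, 8 do not contribute to this derivation.
Hence ¬audit_blueprint is obligatory.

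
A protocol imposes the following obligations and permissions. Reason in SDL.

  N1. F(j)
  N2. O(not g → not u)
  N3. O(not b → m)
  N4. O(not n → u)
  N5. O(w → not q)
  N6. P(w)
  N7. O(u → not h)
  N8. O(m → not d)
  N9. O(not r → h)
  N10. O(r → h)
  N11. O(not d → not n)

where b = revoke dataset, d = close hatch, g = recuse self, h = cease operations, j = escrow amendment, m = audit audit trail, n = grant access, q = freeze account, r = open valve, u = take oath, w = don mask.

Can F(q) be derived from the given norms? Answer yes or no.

Premise 5 is O(w → not q), but O(w) is not derivable from the premises (the permission P(w) asserts only not O(not w), not O(w)), so it does not yield O(not q).
No other premise forces O(not q). An ideal world satisfying every premise can still have q true, so F(q) is not derivable.

No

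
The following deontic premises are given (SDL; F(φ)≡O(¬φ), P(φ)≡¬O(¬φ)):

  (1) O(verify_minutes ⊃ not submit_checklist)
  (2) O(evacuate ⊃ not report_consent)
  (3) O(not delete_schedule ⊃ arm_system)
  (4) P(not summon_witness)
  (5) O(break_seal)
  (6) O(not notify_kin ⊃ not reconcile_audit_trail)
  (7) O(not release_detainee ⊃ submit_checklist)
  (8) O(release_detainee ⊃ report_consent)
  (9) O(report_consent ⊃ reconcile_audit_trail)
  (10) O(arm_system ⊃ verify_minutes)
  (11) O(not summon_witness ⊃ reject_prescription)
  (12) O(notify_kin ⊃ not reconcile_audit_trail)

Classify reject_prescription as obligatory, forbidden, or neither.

Premise 11 is O(not summon_witness ⊃ reject_prescription), but O(not summon_witness) is not derivable from the premises (the permission P(not summon_witness) asserts only not O(summon_witness), not O(not summon_witness)), so it does not yield O(reject_prescription).
No premise or chain of K-axiom applications forces O(reject_prescription), and none forces O(not reject_prescription). So reject_prescription is neither obligatory nor forbidden under these norms.

Neither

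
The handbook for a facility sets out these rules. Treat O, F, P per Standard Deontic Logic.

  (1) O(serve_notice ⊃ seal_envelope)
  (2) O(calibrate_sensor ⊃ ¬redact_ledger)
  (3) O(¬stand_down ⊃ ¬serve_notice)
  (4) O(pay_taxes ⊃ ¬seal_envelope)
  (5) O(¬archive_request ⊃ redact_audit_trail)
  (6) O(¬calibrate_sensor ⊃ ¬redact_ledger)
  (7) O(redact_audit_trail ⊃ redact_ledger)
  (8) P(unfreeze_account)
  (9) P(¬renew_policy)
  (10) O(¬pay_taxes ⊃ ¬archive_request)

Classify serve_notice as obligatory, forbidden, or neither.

Premises 2 and 6 are O(calibrate_sensor ⊃ ¬redact_ledger) and O(¬calibrate_sensor ⊃ ¬redact_ledger); every ideal world satisfies calibrate_sensor or ¬calibrate_sensor, so in either case ¬redact_ledger holds — hence O(¬redact_ledger).
Premise 7, O(redact_audit_trail ⊃ redact_ledger), contraposes to O(¬redact_ledger ⊃ ¬redact_audit_trail); with O(¬redact_ledger) we get O(¬redact_audit_trail).
The contrapositive of premise 5 (O(¬archive_request ⊃ redact_audit_trail)) is O(¬redact_audit_trail ⊃ archive_request), and O(¬redact_audit_trail) is already established, so O(archive_request).
Premise 10, O(¬pay_taxes ⊃ ¬archive_request), contraposes to O(archive_request ⊃ pay_taxes); with O(archive_request) we get O(pay_taxes).
Premise 4 is O(pay_taxes ⊃ ¬seal_envelope); since O(pay_taxes), deontic closure gives O(¬seal_envelope).
The contrapositive of premise 1 (O(serve_notice ⊃ seal_envelope)) is O(¬seal_envelope ⊃ ¬serve_notice), and O(¬seal_envelope) is already established, so O(¬serve_notice).
Premises 3, 8, 9 do not contribute to this derivation.
Thus O(¬serve_notice), which is F(serve_notice): serve_notice is forbidden.

Forbidden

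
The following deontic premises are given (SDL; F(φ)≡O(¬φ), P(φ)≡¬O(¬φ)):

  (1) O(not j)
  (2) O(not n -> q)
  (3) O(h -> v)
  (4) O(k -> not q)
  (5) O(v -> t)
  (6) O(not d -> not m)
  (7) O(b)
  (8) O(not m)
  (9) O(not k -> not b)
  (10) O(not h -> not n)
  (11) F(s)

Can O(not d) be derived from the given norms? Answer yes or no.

Premise 6 is O(not d -> not m); even if O(not m) held, inferring O(not d) would be affirming the consequent — invalid.
No other premise forces O(not d). An ideal world satisfying every premise can still have not d false, so O(not d) is not derivable.

No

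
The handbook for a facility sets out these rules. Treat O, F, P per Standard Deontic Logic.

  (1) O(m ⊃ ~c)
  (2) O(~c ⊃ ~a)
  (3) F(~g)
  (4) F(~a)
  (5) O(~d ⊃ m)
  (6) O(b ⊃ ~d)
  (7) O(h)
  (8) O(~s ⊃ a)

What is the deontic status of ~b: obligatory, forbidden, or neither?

Obligatory

Premise 4, F(~a), is equivalent to O(a).
Premise 2, O(~c ⊃ ~a), contraposes to O(a ⊃ c); with O(a) we get O(c).
Premise 1 is O(m ⊃ ~c); contrapositively O(c ⊃ ~m). Since O(c) holds, K gives O(~m).
Premise 5 is O(~d ⊃ m); contrapositively O(~m ⊃ d). Since O(~m) holds, K gives O(d).
The contrapositive of premise 6 (O(b ⊃ ~d)) is O(d ⊃ ~b), and O(d) is already established, so O(~b).
Premises 3, 7, 8 do not contribute to this derivation.
Hence ~b is obligatory.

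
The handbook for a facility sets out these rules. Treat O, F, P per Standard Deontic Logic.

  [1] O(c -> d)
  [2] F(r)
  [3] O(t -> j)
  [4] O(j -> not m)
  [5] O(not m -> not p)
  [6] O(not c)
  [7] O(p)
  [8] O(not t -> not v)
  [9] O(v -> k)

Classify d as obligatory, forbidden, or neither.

Neither

Premise 1 is O(c -> d), but O(c) is not derivable from the premises, so it does not yield O(d).
No premise or chain of K-axiom applications forces O(d), and none forces O(not d). So d is neither obligatory nor forbidden under these norms.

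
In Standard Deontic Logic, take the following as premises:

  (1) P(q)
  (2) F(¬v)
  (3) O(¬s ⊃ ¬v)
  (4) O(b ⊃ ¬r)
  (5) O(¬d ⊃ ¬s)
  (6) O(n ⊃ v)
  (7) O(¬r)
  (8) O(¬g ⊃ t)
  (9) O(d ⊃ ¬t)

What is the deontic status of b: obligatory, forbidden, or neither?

Premise 4 is O(b ⊃ ¬r); even if O(¬r) held, inferring O(b) would be affirming the consequent — invalid.
No premise or chain of K-axiom applications forces O(b), and none forces O(¬b). So b is neither obligatory nor forbidden under these norms.

Neither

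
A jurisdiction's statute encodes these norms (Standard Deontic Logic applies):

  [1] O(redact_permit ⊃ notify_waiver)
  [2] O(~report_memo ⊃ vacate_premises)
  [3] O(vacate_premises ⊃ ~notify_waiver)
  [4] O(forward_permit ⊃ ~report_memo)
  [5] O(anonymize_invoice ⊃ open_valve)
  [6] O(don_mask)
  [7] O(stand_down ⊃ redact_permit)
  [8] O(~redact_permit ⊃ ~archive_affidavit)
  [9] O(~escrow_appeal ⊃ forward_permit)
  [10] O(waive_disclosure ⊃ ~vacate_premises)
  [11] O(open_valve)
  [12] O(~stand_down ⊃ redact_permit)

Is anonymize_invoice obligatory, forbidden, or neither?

Premise 5 is O(anonymize_invoice ⊃ open_valve); even if O(open_valve) held, inferring O(anonymize_invoice) would be affirming the consequent — invalid.
No premise or chain of K-axiom applications forces O(anonymize_invoice), and none forces O(~anonymize_invoice). So anonymize_invoice is neither obligatory nor forbidden under these norms.

Neither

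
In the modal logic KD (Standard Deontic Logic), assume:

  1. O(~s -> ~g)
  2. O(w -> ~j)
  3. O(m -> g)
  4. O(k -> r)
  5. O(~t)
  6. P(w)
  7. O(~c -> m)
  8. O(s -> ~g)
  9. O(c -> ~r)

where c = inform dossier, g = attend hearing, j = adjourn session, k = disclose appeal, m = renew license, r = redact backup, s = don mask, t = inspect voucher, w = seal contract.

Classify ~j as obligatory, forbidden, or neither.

Neither

Premise 2 is O(w -> ~j), but O(w) is not derivable from the premises (the permission P(w) asserts only ~O(~w), not O(w)), so it does not yield O(~j).
No premise or chain of K-axiom applications forces O(~j), and none forces O(j). So ~j is neither obligatory nor forbidden under these norms.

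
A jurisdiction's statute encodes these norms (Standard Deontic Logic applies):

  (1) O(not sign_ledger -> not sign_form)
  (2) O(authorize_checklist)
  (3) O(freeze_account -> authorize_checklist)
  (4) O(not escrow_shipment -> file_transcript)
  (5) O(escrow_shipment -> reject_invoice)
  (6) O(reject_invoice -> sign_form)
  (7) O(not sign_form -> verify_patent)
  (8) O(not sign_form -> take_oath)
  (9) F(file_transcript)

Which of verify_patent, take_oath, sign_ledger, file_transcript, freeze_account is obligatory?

sign_ledger

F(file_transcript) at premise 9 means O(not file_transcript).
Premise 4, O(not escrow_shipment -> file_transcript), contraposes to O(not file_transcript -> escrow_shipment); with O(not file_transcript) we get O(escrow_shipment).
Premise 5 is O(escrow_shipment -> reject_invoice); since O(escrow_shipment), deontic closure gives O(reject_invoice).
With premise 6, O(reject_invoice -> sign_form), the K-axiom yields O(sign_form).
Premise 1, O(not sign_ledger -> not sign_form), contraposes to O(sign_form -> sign_ledger); with O(sign_form) we get O(sign_ledger).
So O(sign_ledger) holds — sign_ledger is obligatory. None of the other listed options is made obligatory by any chain of premises.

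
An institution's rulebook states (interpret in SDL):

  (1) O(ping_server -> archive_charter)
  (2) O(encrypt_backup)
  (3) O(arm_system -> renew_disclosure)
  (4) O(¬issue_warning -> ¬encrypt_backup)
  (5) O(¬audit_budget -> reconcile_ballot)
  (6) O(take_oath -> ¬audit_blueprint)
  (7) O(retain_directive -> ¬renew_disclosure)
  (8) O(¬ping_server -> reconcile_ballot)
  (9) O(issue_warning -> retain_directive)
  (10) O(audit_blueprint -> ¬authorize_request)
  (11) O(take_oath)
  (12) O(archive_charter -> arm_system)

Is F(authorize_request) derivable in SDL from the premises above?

Premise 10 is O(audit_blueprint -> ¬authorize_request), but O(audit_blueprint) is not derivable from the premises, so it does not yield O(¬authorize_request).
No other premise forces O(¬authorize_request). An ideal world satisfying every premise can still have authorize_request true, so F(authorize_request) is not derivable.

No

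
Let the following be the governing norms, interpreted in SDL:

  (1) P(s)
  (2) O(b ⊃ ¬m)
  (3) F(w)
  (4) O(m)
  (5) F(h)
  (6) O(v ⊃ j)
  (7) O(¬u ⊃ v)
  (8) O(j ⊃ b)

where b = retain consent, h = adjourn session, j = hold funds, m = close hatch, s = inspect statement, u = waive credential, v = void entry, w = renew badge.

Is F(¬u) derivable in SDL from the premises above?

Yes

Premise 4 gives O(m).
The contrapositive of premise 2 (O(b ⊃ ¬m)) is O(m ⊃ ¬b), and O(m) is already established, so O(¬b).
The contrapositive of premise 8 (O(j ⊃ b)) is O(¬b ⊃ ¬j), and O(¬b) is already established, so O(¬j).
The contrapositive of premise 6 (O(v ⊃ j)) is O(¬j ⊃ ¬v), and O(¬j) is already established, so O(¬v).
The contrapositive of premise 7 (O(¬u ⊃ v)) is O(¬v ⊃ u), and O(¬v) is already established, so O(u).
Premises 1, 3, 5 do not contribute to this derivation.
So O(u) holds, i.e. F(¬u). The claim follows.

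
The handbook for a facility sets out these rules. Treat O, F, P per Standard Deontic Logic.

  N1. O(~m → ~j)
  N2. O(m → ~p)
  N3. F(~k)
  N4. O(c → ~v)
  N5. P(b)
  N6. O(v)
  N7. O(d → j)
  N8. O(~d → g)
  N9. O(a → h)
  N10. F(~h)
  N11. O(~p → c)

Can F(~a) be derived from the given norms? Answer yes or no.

No

Premise 9 is O(a → h); even if O(h) held, inferring O(a) would be affirming the consequent — invalid.
No other premise forces O(a). An ideal world satisfying every premise can still have ~a true, so F(~a) is not derivable.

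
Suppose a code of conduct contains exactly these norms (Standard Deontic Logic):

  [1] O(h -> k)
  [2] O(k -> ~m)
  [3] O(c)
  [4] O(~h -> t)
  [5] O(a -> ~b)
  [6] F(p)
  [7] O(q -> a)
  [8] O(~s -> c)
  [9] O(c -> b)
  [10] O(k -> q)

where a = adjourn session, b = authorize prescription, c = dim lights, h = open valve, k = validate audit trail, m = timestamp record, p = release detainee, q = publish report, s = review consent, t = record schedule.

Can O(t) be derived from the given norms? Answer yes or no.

Yes

Premise 3 gives O(c).
From O(c) and premise 9, O(c -> b), we obtain O(b).
Premise 5 is O(a -> ~b); contrapositively O(b -> ~a). Since O(b) holds, K gives O(~a).
Premise 7 is O(q -> a); contrapositively O(~a -> ~q). Since O(~a) holds, K gives O(~q).
Premise 10, O(k -> q), contraposes to O(~q -> ~k); with O(~q) we get O(~k).
The contrapositive of premise 1 (O(h -> k)) is O(~k -> ~h), and O(~k) is already established, so O(~h).
Premise 4 is O(~h -> t); since O(~h), deontic closure gives O(t).
Premises 2, 6, 8 do not contribute to this derivation.
So O(t) follows.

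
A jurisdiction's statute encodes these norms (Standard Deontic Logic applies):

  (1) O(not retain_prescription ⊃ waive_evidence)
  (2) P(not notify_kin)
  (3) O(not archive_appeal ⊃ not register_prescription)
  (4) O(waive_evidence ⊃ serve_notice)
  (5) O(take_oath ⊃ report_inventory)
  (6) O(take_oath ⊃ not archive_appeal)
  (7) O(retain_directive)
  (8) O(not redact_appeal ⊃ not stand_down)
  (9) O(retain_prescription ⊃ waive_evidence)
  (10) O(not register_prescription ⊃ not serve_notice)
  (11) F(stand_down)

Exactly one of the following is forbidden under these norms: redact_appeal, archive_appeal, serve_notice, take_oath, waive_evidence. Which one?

take_oath

Premises 1 and 9 cover both cases: O(not retain_prescription ⊃ waive_evidence) and O(retain_prescription ⊃ waive_evidence). Since not retain_prescription ∨ retain_prescription is a tautology, O(waive_evidence) follows.
From O(waive_evidence) and premise 4, O(waive_evidence ⊃ serve_notice), we obtain O(serve_notice).
The contrapositive of premise 10 (O(not register_prescription ⊃ not serve_notice)) is O(serve_notice ⊃ register_prescription), and O(serve_notice) is already established, so O(register_prescription).
The contrapositive of premise 3 (O(not archive_appeal ⊃ not register_prescription)) is O(register_prescription ⊃ archive_appeal), and O(register_prescription) is already established, so O(archive_appeal).
Premise 6, O(take_oath ⊃ not archive_appeal), contraposes to O(archive_appeal ⊃ not take_oath); with O(archive_appeal) we get O(not take_oath).
So O(not take_oath) holds, i.e. take_oath is forbidden. None of the other listed options is forbidden under the premises.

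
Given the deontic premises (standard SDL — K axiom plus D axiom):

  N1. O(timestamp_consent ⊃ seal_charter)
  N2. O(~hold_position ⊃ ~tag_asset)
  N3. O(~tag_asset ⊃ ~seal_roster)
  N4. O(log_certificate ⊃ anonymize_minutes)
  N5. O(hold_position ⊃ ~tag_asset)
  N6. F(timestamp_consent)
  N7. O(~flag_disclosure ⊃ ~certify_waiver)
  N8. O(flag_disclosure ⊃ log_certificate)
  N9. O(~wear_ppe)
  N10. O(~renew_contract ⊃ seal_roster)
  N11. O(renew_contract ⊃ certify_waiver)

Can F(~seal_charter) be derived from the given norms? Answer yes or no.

No

Premise 1 is O(timestamp_consent ⊃ seal_charter), but O(timestamp_consent) is not derivable from the premises, so it does not yield O(seal_charter).
No other premise forces O(seal_charter). An ideal world satisfying every premise can still have ~seal_charter true, so F(~seal_charter) is not derivable.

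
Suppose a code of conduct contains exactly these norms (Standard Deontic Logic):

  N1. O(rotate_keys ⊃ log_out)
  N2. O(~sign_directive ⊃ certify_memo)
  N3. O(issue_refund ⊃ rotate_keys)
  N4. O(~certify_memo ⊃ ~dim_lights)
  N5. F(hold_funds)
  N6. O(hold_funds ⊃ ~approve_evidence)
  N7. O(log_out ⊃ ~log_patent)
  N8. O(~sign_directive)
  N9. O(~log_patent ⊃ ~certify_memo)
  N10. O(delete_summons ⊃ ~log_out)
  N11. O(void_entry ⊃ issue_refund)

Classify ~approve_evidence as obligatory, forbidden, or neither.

Premise 6 is O(hold_funds ⊃ ~approve_evidence), but O(hold_funds) is not derivable from the premises, so it does not yield O(~approve_evidence).
No premise or chain of K-axiom applications forces O(~approve_evidence), and none forces O(approve_evidence). So ~approve_evidence is neither obligatory nor forbidden under these norms.

Neither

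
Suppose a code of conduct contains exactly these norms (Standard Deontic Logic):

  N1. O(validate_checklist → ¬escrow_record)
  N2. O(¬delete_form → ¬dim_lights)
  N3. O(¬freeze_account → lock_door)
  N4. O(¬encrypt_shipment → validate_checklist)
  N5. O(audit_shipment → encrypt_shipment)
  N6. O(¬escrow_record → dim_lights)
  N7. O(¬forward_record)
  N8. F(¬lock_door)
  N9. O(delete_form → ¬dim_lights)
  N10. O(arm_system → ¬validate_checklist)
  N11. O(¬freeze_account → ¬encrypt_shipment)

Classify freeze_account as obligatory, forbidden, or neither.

Premises 2 and 9 cover both cases: O(¬delete_form → ¬dim_lights) and O(delete_form → ¬dim_lights). Since ¬delete_form ∨ delete_form is a tautology, O(¬dim_lights) follows.
Premise 6, O(¬escrow_record → dim_lights), contraposes to O(¬dim_lights → escrow_record); with O(¬dim_lights) we get O(escrow_record).
Premise 1 is O(validate_checklist → ¬escrow_record); contrapositively O(escrow_record → ¬validate_checklist). Since O(escrow_record) holds, K gives O(¬validate_checklist).
Premise 4 is O(¬encrypt_shipment → validate_checklist); contrapositively O(¬validate_checklist → encrypt_shipment). Since O(¬validate_checklist) holds, K gives O(encrypt_shipment).
Premise 11, O(¬freeze_account → ¬encrypt_shipment), contraposes to O(encrypt_shipment → freeze_account); with O(encrypt_shipment) we get O(freeze_account).
Premises 3, 5, 7, 8, 10 do not contribute to this derivation.
Hence freeze_account is obligatory.

Obligatory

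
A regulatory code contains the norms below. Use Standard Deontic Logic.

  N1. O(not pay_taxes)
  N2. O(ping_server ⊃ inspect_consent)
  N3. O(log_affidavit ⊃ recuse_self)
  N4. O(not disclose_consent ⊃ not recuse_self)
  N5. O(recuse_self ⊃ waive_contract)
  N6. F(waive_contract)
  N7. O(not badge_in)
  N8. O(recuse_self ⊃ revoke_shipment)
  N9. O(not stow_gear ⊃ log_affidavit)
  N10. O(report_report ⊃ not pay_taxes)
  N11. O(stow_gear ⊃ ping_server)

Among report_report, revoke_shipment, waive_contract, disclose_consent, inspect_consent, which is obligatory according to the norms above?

inspect_consent

Premise 6, F(waive_contract), is equivalent to O(not waive_contract).
Premise 5 is O(recuse_self ⊃ waive_contract); contrapositively O(not waive_contract ⊃ not recuse_self). Since O(not waive_contract) holds, K gives O(not recuse_self).
The contrapositive of premise 3 (O(log_affidavit ⊃ recuse_self)) is O(not recuse_self ⊃ not log_affidavit), and O(not recuse_self) is already established, so O(not log_affidavit).
The contrapositive of premise 9 (O(not stow_gear ⊃ log_affidavit)) is O(not log_affidavit ⊃ stow_gear), and O(not log_affidavit) is already established, so O(stow_gear).
With premise 11, O(stow_gear ⊃ ping_server), the K-axiom yields O(ping_server).
Applying K to premise 2 (O(ping_server ⊃ inspect_consent)) and O(ping_server) yields O(inspect_consent).
So O(inspect_consent) holds — inspect_consent is obligatory. None of the other listed options is made obligatory by any chain of premises.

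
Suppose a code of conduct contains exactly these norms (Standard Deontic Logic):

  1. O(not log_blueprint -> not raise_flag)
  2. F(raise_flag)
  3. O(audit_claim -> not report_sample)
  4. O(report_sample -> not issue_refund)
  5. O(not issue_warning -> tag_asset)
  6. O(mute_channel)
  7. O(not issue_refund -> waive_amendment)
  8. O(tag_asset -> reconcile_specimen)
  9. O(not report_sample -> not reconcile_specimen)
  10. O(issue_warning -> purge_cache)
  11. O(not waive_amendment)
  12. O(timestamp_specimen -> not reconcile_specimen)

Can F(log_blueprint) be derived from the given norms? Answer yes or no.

Premise 1 is O(not log_blueprint -> not raise_flag); even if O(not raise_flag) held, inferring O(not log_blueprint) would be affirming the consequent — invalid.
No other premise forces O(not log_blueprint). An ideal world satisfying every premise can still have log_blueprint true, so F(log_blueprint) is not derivable.

No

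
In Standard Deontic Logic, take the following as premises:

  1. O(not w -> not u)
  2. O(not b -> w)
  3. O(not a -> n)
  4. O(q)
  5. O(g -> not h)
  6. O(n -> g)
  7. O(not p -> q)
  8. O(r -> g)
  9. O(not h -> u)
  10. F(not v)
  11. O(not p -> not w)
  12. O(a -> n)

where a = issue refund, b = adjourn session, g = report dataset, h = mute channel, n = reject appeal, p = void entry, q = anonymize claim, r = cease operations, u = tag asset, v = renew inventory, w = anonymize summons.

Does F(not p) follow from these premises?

Yes

Premises 12 and 3 cover both cases: O(a -> n) and O(not a -> n). Since a ∨ not a is a tautology, O(n) follows.
From O(n) and premise 6, O(n -> g), we obtain O(g).
With premise 5, O(g -> not h), the K-axiom yields O(not h).
Applying K to premise 9 (O(not h -> u)) and O(not h) yields O(u).
The contrapositive of premise 1 (O(not w -> not u)) is O(u -> w), and O(u) is already established, so O(w).
The contrapositive of premise 11 (O(not p -> not w)) is O(w -> p), and O(w) is already established, so O(p).
Premises 2, 4, 7, 8, 10 do not contribute to this derivation.
So O(p) holds, i.e. F(not p). The claim follows.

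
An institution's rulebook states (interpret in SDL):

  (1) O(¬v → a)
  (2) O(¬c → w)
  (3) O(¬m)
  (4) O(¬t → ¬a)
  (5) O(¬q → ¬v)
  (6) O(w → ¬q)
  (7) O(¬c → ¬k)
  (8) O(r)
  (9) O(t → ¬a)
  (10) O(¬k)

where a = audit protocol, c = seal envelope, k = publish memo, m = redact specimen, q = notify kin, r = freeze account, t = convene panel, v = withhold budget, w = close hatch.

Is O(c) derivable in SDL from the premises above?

Premises 9 and 4 are O(t → ¬a) and O(¬t → ¬a); every ideal world satisfies t or ¬t, so in either case ¬a holds — hence O(¬a).
Premise 1, O(¬v → a), contraposes to O(¬a → v); with O(¬a) we get O(v).
Premise 5, O(¬q → ¬v), contraposes to O(v → q); with O(v) we get O(q).
Premise 6 is O(w → ¬q); contrapositively O(q → ¬w). Since O(q) holds, K gives O(¬w).
Premise 2, O(¬c → w), contraposes to O(¬w → c); with O(¬w) we get O(c).
Premises 3, 7, 8, 10 do not contribute to this derivation.
So O(c) follows.

Yes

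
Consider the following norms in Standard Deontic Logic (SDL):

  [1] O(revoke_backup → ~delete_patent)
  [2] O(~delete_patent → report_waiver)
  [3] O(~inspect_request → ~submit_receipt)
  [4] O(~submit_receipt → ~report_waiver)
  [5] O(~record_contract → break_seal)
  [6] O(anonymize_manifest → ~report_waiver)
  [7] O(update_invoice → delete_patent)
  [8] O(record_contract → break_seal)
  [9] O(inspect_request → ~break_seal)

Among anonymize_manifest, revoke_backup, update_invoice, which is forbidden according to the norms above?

revoke_backup

Premises 8 and 5 are O(record_contract → break_seal) and O(~record_contract → break_seal); every ideal world satisfies record_contract or ~record_contract, so in either case break_seal holds — hence O(break_seal).
Premise 9, O(inspect_request → ~break_seal), contraposes to O(break_seal → ~inspect_request); with O(break_seal) we get O(~inspect_request).
Applying K to premise 3 (O(~inspect_request → ~submit_receipt)) and O(~inspect_request) yields O(~submit_receipt).
Premise 4 is O(~submit_receipt → ~report_waiver); since O(~submit_receipt), deontic closure gives O(~report_waiver).
Premise 2 is O(~delete_patent → report_waiver); contrapositively O(~report_waiver → delete_patent). Since O(~report_waiver) holds, K gives O(delete_patent).
The contrapositive of premise 1 (O(revoke_backup → ~delete_patent)) is O(delete_patent → ~revoke_backup), and O(delete_patent) is already established, so O(~revoke_backup).
So O(~revoke_backup) holds, i.e. revoke_backup is forbidden. None of the other listed options is forbidden under the premises.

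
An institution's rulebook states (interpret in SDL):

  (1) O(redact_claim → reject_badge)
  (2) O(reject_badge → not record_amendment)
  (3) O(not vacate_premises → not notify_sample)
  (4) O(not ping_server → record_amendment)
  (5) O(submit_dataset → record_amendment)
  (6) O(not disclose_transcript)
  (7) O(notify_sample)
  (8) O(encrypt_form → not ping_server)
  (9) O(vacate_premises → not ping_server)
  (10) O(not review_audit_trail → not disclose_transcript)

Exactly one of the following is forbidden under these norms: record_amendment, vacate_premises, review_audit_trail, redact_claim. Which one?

From premise 7 we have O(notify_sample).
Premise 3, O(not vacate_premises → not notify_sample), contraposes to O(notify_sample → vacate_premises); with O(notify_sample) we get O(vacate_premises).
Premise 9 is O(vacate_premises → not ping_server); since O(vacate_premises), deontic closure gives O(not ping_server).
Applying K to premise 4 (O(not ping_server → record_amendment)) and O(not ping_server) yields O(record_amendment).
Premise 2 is O(reject_badge → not record_amendment); contrapositively O(record_amendment → not reject_badge). Since O(record_amendment) holds, K gives O(not reject_badge).
The contrapositive of premise 1 (O(redact_claim → reject_badge)) is O(not reject_badge → not redact_claim), and O(not reject_badge) is already established, so O(not redact_claim).
So O(not redact_claim) holds, i.e. redact_claim is forbidden. None of the other listed options is forbidden under the premises.

redact_claim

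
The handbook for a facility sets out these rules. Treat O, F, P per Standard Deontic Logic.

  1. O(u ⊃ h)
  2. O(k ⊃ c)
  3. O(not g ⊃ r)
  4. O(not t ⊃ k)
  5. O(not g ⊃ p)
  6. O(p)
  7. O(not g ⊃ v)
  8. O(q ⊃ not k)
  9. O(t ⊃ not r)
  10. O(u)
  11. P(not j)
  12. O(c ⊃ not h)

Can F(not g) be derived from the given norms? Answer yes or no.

From premise 10 we have O(u).
With premise 1, O(u ⊃ h), the K-axiom yields O(h).
The contrapositive of premise 12 (O(c ⊃ not h)) is O(h ⊃ not c), and O(h) is already established, so O(not c).
The contrapositive of premise 2 (O(k ⊃ c)) is O(not c ⊃ not k), and O(not c) is already established, so O(not k).
Premise 4, O(not t ⊃ k), contraposes to O(not k ⊃ t); with O(not k) we get O(t).
Applying K to premise 9 (O(t ⊃ not r)) and O(t) yields O(not r).
Premise 3 is O(not g ⊃ r); contrapositively O(not r ⊃ g). Since O(not r) holds, K gives O(g).
Premises 5, 6, 7, 8, 11 do not contribute to this derivation.
So O(g) holds, i.e. F(not g). The claim follows.

Yes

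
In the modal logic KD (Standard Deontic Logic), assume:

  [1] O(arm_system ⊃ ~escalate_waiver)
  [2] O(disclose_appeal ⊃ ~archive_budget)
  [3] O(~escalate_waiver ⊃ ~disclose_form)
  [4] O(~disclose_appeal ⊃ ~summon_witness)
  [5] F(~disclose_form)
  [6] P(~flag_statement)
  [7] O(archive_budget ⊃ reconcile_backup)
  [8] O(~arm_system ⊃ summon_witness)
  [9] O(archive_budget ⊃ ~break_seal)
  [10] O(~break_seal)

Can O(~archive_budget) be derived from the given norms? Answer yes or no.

Yes

F(~disclose_form) at premise 5 means O(disclose_form).
Premise 3 is O(~escalate_waiver ⊃ ~disclose_form); contrapositively O(disclose_form ⊃ escalate_waiver). Since O(disclose_form) holds, K gives O(escalate_waiver).
Premise 1, O(arm_system ⊃ ~escalate_waiver), contraposes to O(escalate_waiver ⊃ ~arm_system); with O(escalate_waiver) we get O(~arm_system).
From O(~arm_system) and premise 8, O(~arm_system ⊃ summon_witness), we obtain O(summon_witness).
The contrapositive of premise 4 (O(~disclose_appeal ⊃ ~summon_witness)) is O(summon_witness ⊃ disclose_appeal), and O(summon_witness) is already established, so O(disclose_appeal).
Applying K to premise 2 (O(disclose_appeal ⊃ ~archive_budget)) and O(disclose_appeal) yields O(~archive_budget).
Premises 6, 7, 9, 10 do not contribute to this derivation.
So O(~archive_budget) follows.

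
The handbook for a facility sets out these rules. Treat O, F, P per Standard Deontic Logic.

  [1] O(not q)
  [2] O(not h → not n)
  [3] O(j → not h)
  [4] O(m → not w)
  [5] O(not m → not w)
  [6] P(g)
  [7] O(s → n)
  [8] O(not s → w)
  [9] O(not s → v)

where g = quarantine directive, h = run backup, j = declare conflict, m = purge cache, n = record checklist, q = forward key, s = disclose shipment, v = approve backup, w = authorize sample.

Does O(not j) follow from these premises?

Premises 5 and 4 cover both cases: O(not m → not w) and O(m → not w). Since not m ∨ m is a tautology, O(not w) follows.
The contrapositive of premise 8 (O(not s → w)) is O(not w → s), and O(not w) is already established, so O(s).
With premise 7, O(s → n), the K-axiom yields O(n).
Premise 2 is O(not h → not n); contrapositively O(n → h). Since O(n) holds, K gives O(h).
Premise 3, O(j → not h), contraposes to O(h → not j); with O(h) we get O(not j).
Premises 1, 6, 9 do not contribute to this derivation.
So O(not j) follows.

Yes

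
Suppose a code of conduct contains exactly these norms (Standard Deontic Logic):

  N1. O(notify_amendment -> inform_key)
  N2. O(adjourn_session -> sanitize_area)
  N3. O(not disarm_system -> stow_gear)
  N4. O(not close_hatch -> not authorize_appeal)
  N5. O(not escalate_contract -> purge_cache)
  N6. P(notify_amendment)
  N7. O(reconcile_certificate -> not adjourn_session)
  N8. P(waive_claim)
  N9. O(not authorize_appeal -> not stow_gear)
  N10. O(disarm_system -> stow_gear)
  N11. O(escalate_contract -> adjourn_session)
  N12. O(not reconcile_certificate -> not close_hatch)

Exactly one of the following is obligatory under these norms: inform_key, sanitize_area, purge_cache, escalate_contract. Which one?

purge_cache

Premises 10 and 3 are O(disarm_system -> stow_gear) and O(not disarm_system -> stow_gear); every ideal world satisfies disarm_system or not disarm_system, so in either case stow_gear holds — hence O(stow_gear).
Premise 9, O(not authorize_appeal -> not stow_gear), contraposes to O(stow_gear -> authorize_appeal); with O(stow_gear) we get O(authorize_appeal).
Premise 4 is O(not close_hatch -> not authorize_appeal); contrapositively O(authorize_appeal -> close_hatch). Since O(authorize_appeal) holds, K gives O(close_hatch).
The contrapositive of premise 12 (O(not reconcile_certificate -> not close_hatch)) is O(close_hatch -> reconcile_certificate), and O(close_hatch) is already established, so O(reconcile_certificate).
Premise 7 is O(reconcile_certificate -> not adjourn_session); since O(reconcile_certificate), deontic closure gives O(not adjourn_session).
Premise 11, O(escalate_contract -> adjourn_session), contraposes to O(not adjourn_session -> not escalate_contract); with O(not adjourn_session) we get O(not escalate_contract).
Premise 5 is O(not escalate_contract -> purge_cache); since O(not escalate_contract), deontic closure gives O(purge_cache).
So O(purge_cache) holds — purge_cache is obligatory. None of the other listed options is made obligatory by any chain of premises.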